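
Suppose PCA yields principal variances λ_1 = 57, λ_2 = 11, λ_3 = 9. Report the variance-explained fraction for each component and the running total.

Step 1 — total variance = trace(Sigma) = Σ λ_i = 57 + 11 + 9 = 77.

Step 2 — fraction explained by component i = λ_i / Σ λ:
  PC1: 57/77 = 0.7403
  PC2: 11/77 = 0.1429
  PC3: 9/77 = 0.1169

Step 3 — cumulative fraction after k components = (λ_1 + ... + λ_k) / Σ λ:
  k = 1: 57/77 = 0.7403
  k = 2: (57 + 11)/77 = 68/77 = 0.8831
  k = 3: (57 + 11 + 9)/77 = 77/77 = 1

Summary (fraction, with percent):

explained: PC1 0.7403 (74.03%), PC2 0.1429 (14.29%), PC3 0.1169 (11.69%);  cumulative: 0.7403, 0.8831, 1


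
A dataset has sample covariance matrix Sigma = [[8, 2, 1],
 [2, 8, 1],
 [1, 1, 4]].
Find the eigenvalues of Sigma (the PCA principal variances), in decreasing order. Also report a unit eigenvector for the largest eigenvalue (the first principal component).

Step 1 — characteristic polynomial p(λ) = det(λI - Sigma) = λ³ - tr·λ² + c_1·λ - det, where tr = trace, c_1 = sum of the principal 2×2 minors, det = det(Sigma):
  tr = 8 + 8 + 4 = 20,
  c_1 = (8·8 - (2)²) + (8·4 - (1)²) + (8·4 - (1)²) = 60 + 31 + 31 = 122,
  det = 8·(8·4 - (1)²) - (2)·((2)·4 - (1)·(1)) + (1)·((2)·(1) - 8·(1)) = 8·(31) - (2)·(7) + (1)·(-6) = 228.
  So p(λ) = λ³ - 20λ² + 122λ - 228.
Step 2 — look for an integer root (rational root theorem: any rational root is an integer divisor of 228). Testing λ = 6:
  p(6) = 216 - 720 + 732 - 228 = 0  ✓
  Dividing out (λ - 6): p(λ) = (λ - 6)(λ² - 14λ + 38).
Step 3 — remaining eigenvalues from the quadratic λ² - 14λ + 38 = 0:
  Δ = 14² - 4·38 = 196 - 152 = 44,  λ = (14 ± √44)/2 = (14 ± 6.6332)/2 ≈ 10.3166 or 3.6834.
  Sorted: λ_1 = 10.3166,  λ_2 = 6,  λ_3 = 3.6834  (check: sum = 20 = tr ✓).

Step 4 — unit eigenvector for λ_1 ≈ 10.3166: v spans the null space of (Sigma - λ_1 I), whose rows are
  r_1 = (-2.3166, 2, 1),  r_2 = (2, -2.3166, 1),  r_3 = (1, 1, -6.3166).
  v is orthogonal to every row, so take v ∝ r_1 × r_2 = ((2)·(1) - (1)·(-2.3166), (1)·(2) - (-2.3166)·(1), (-2.3166)·(-2.3166) - (2)·(2)) ≈ (4.3166, 4.3166, 1.3668).
  Let u = (4.3166, 4.3166, 1.3668).
  ||u|| = √((4.3166)² + (4.3166)² + (1.3668)²) = √(39.1345) ≈ 6.2558,  v_1 = u/||u|| ≈ (0.69, 0.69, 0.2185) (||v_1|| = 1).

λ_1 = 10.3166,  λ_2 = 6,  λ_3 = 3.6834;  v_1 ≈ (0.69, 0.69, 0.2185)


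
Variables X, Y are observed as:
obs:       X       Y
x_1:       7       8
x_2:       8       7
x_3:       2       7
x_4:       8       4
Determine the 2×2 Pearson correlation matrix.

Step 1 — column means:
  mean(X) = (7 + 8 + 2 + 8) / 4 = 25/4 = 6.25
  mean(Y) = (8 + 7 + 7 + 4) / 4 = 26/4 = 6.5

Step 2 — sample variances and covariances s[i,j] = (1/(n-1)) · Σ_k (x_{k,i} - mean_i) · (x_{k,j} - mean_j), with n-1 = 3:
  s[X,X] = ((0.75)·(0.75) + (1.75)·(1.75) + (-4.25)·(-4.25) + (1.75)·(1.75)) / 3 = 24.75/3 = 8.25
  s[X,Y] = ((0.75)·(1.5) + (1.75)·(0.5) + (-4.25)·(0.5) + (1.75)·(-2.5)) / 3 = -4.5/3 = -1.5
  s[Y,Y] = ((1.5)·(1.5) + (0.5)·(0.5) + (0.5)·(0.5) + (-2.5)·(-2.5)) / 3 = 9/3 = 3
  Sample standard deviations s_i = √(s[i,i]):
  s(X) = √(8.25) = 2.8723
  s(Y) = √(3) = 1.7321

Step 3 — r_{ij} = s_{ij} / (s_i · s_j):
  r[X,X] = 1 (diagonal).
  r[X,Y] = -1.5 / (2.8723 · 1.7321) = -1.5 / 4.9749 = -0.3015
  r[Y,Y] = 1 (diagonal).

R is symmetric with unit diagonal. Assembling:

R = [[1, -0.3015],
 [-0.3015, 1]]


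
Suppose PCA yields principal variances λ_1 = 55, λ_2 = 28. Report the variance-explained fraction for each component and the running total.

Step 1 — total variance = trace(Sigma) = Σ λ_i = 55 + 28 = 83.

Step 2 — fraction explained by component i = λ_i / Σ λ:
  PC1: 55/83 = 0.6627
  PC2: 28/83 = 0.3373

Step 3 — cumulative fraction after k components = (λ_1 + ... + λ_k) / Σ λ:
  k = 1: 55/83 = 0.6627
  k = 2: (55 + 28)/83 = 83/83 = 1

Summary (fraction, with percent):

explained: PC1 0.6627 (66.27%), PC2 0.3373 (33.73%);  cumulative: 0.6627, 1


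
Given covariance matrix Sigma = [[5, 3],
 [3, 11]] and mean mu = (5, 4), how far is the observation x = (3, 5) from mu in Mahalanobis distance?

Step 1 — centre the observation: (x - mu) = (-2, 1).

Step 2 — invert Sigma. det(Sigma) = 5·11 - (3)² = 46.
  Sigma^{-1} = (1/det) · [[d, -b], [-b, a]] = [[0.2391, -0.0652],
 [-0.0652, 0.1087]].

Step 3 — form the quadratic (x - mu)^T · Sigma^{-1} · (x - mu):
  Sigma^{-1} · (x - mu) = (-0.5435, 0.2391).
  (x - mu)^T · [Sigma^{-1} · (x - mu)] = (-2)·(-0.5435) + (1)·(0.2391) = 1.3261.

Step 4 — take square root: d = √(1.3261) ≈ 1.1516.

d(x, mu) = √(1.3261) ≈ 1.1516


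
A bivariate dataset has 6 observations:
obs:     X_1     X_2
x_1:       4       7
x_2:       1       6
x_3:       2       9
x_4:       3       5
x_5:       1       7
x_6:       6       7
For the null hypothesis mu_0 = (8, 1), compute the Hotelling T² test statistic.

Step 1 — sample mean vector:
  mean(X_1) = (4 + 1 + 2 + 3 + 1 + 6) / 6 = 17/6 = 2.8333
  mean(X_2) = (7 + 6 + 9 + 5 + 7 + 7) / 6 = 41/6 = 6.8333
  x̄ = (2.8333, 6.8333),  deviation x̄ - mu_0 = (2.8333, 6.8333) - (8, 1) = (-5.1667, 5.8333).

Step 2 — sample covariance matrix, S[i,j] = (1/(n-1)) · Σ_k (x_{k,i} - mean_i) · (x_{k,j} - mean_j), divisor n-1 = 5:
  S[X_1,X_1] = ((1.1667)·(1.1667) + (-1.8333)·(-1.8333) + (-0.8333)·(-0.8333) + (0.1667)·(0.1667) + (-1.8333)·(-1.8333) + (3.1667)·(3.1667)) / 5 = 18.8333/5 = 3.7667
  S[X_1,X_2] = ((1.1667)·(0.1667) + (-1.8333)·(-0.8333) + (-0.8333)·(2.1667) + (0.1667)·(-1.8333) + (-1.8333)·(0.1667) + (3.1667)·(0.1667)) / 5 = -0.1667/5 = -0.0333
  S[X_2,X_2] = ((0.1667)·(0.1667) + (-0.8333)·(-0.8333) + (2.1667)·(2.1667) + (-1.8333)·(-1.8333) + (0.1667)·(0.1667) + (0.1667)·(0.1667)) / 5 = 8.8333/5 = 1.7667
  S = [[3.7667, -0.0333],
 [-0.0333, 1.7667]].

Step 3 — invert S. det(S) = 3.7667·1.7667 - (-0.0333)² = 6.6533.
  S^{-1} = (1/det) · [[d, -b], [-b, a]] = [[0.2655, 0.005],
 [0.005, 0.5661]].

Step 4 — quadratic form (x̄ - mu_0)^T · S^{-1} · (x̄ - mu_0):
  S^{-1} · (x̄ - mu_0) = (-1.3427, 3.2766),
  (x̄ - mu_0)^T · [...] = (-5.1667)·(-1.3427) + (5.8333)·(3.2766) = 26.0504.

Step 5 — scale by n: T² = 6 · 26.0504 = 156.3026.

T² ≈ 156.3026


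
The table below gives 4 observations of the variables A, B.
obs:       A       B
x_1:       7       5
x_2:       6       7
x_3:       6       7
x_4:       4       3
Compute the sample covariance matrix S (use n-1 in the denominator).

Step 1 — column means:
  mean(A) = (7 + 6 + 6 + 4) / 4 = 23/4 = 5.75
  mean(B) = (5 + 7 + 7 + 3) / 4 = 22/4 = 5.5

Step 2 — sample covariance S[i,j] = (1/(n-1)) · Σ_k (x_{k,i} - mean_i) · (x_{k,j} - mean_j), with n-1 = 3.
  S[A,A] = ((1.25)·(1.25) + (0.25)·(0.25) + (0.25)·(0.25) + (-1.75)·(-1.75)) / 3 = 4.75/3 = 1.5833
  S[A,B] = ((1.25)·(-0.5) + (0.25)·(1.5) + (0.25)·(1.5) + (-1.75)·(-2.5)) / 3 = 4.5/3 = 1.5
  S[B,B] = ((-0.5)·(-0.5) + (1.5)·(1.5) + (1.5)·(1.5) + (-2.5)·(-2.5)) / 3 = 11/3 = 3.6667

S is symmetric (S[j,i] = S[i,j]). Assembling:

S = [[1.5833, 1.5],
 [1.5, 3.6667]]


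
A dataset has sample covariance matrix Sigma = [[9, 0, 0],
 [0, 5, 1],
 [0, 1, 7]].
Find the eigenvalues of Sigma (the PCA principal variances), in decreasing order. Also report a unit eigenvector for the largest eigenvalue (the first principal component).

Step 1 — characteristic polynomial p(λ) = det(λI - Sigma) = λ³ - tr·λ² + c_1·λ - det, where tr = trace, c_1 = sum of the principal 2×2 minors, det = det(Sigma):
  tr = 9 + 5 + 7 = 21,
  c_1 = (9·5 - (0)²) + (9·7 - (0)²) + (5·7 - (1)²) = 45 + 63 + 34 = 142,
  det = 9·(5·7 - (1)²) - (0)·((0)·7 - (1)·(0)) + (0)·((0)·(1) - 5·(0)) = 9·(34) - (0)·(0) + (0)·(0) = 306.
  So p(λ) = λ³ - 21λ² + 142λ - 306.
Step 2 — look for an integer root (rational root theorem: any rational root is an integer divisor of 306). Testing λ = 9:
  p(9) = 729 - 1701 + 1278 - 306 = 0  ✓
  Dividing out (λ - 9): p(λ) = (λ - 9)(λ² - 12λ + 34).
Step 3 — remaining eigenvalues from the quadratic λ² - 12λ + 34 = 0:
  Δ = 12² - 4·34 = 144 - 136 = 8,  λ = (12 ± √8)/2 = (12 ± 2.8284)/2 ≈ 7.4142 or 4.5858.
  Sorted: λ_1 = 9,  λ_2 = 7.4142,  λ_3 = 4.5858  (check: sum = 21 = tr ✓).

Step 4 — unit eigenvector for λ_1 = 9: v spans the null space of (Sigma - λ_1 I), whose rows are
  r_1 = (0, 0, 0),  r_2 = (0, -4, 1),  r_3 = (0, 1, -2).
  v is orthogonal to every row, so take v ∝ r_2 × r_3 = ((-4)·(-2) - (1)·(1), (1)·(0) - (0)·(-2), (0)·(1) - (-4)·(0)) = (7, 0, 0).
  Rescale (divide by 7): u = (1, 0, 0).
  ||u|| = √((1)² + (0)² + (0)²) = √(1) = 1,  v_1 = u/||u|| ≈ (1, 0, 0) (||v_1|| = 1).

λ_1 = 9,  λ_2 = 7.4142,  λ_3 = 4.5858;  v_1 ≈ (1, 0, 0)


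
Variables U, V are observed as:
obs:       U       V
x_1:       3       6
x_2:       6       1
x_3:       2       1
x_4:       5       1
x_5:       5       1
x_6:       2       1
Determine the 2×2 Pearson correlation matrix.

Step 1 — column means:
  mean(U) = (3 + 6 + 2 + 5 + 5 + 2) / 6 = 23/6 = 3.8333
  mean(V) = (6 + 1 + 1 + 1 + 1 + 1) / 6 = 11/6 = 1.8333

Step 2 — sample variances and covariances s[i,j] = (1/(n-1)) · Σ_k (x_{k,i} - mean_i) · (x_{k,j} - mean_j), with n-1 = 5:
  s[U,U] = ((-0.8333)·(-0.8333) + (2.1667)·(2.1667) + (-1.8333)·(-1.8333) + (1.1667)·(1.1667) + (1.1667)·(1.1667) + (-1.8333)·(-1.8333)) / 5 = 14.8333/5 = 2.9667
  s[U,V] = ((-0.8333)·(4.1667) + (2.1667)·(-0.8333) + (-1.8333)·(-0.8333) + (1.1667)·(-0.8333) + (1.1667)·(-0.8333) + (-1.8333)·(-0.8333)) / 5 = -4.1667/5 = -0.8333
  s[V,V] = ((4.1667)·(4.1667) + (-0.8333)·(-0.8333) + (-0.8333)·(-0.8333) + (-0.8333)·(-0.8333) + (-0.8333)·(-0.8333) + (-0.8333)·(-0.8333)) / 5 = 20.8333/5 = 4.1667
  Sample standard deviations s_i = √(s[i,i]):
  s(U) = √(2.9667) = 1.7224
  s(V) = √(4.1667) = 2.0412

Step 3 — r_{ij} = s_{ij} / (s_i · s_j):
  r[U,U] = 1 (diagonal).
  r[U,V] = -0.8333 / (1.7224 · 2.0412) = -0.8333 / 3.5158 = -0.237
  r[V,V] = 1 (diagonal).

R is symmetric with unit diagonal. Assembling:

R = [[1, -0.237],
 [-0.237, 1]]


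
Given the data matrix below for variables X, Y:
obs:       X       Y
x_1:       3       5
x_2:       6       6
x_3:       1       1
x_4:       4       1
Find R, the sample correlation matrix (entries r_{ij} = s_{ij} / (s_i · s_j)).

Step 1 — column means:
  mean(X) = (3 + 6 + 1 + 4) / 4 = 14/4 = 3.5
  mean(Y) = (5 + 6 + 1 + 1) / 4 = 13/4 = 3.25

Step 2 — sample variances and covariances s[i,j] = (1/(n-1)) · Σ_k (x_{k,i} - mean_i) · (x_{k,j} - mean_j), with n-1 = 3:
  s[X,X] = ((-0.5)·(-0.5) + (2.5)·(2.5) + (-2.5)·(-2.5) + (0.5)·(0.5)) / 3 = 13/3 = 4.3333
  s[X,Y] = ((-0.5)·(1.75) + (2.5)·(2.75) + (-2.5)·(-2.25) + (0.5)·(-2.25)) / 3 = 10.5/3 = 3.5
  s[Y,Y] = ((1.75)·(1.75) + (2.75)·(2.75) + (-2.25)·(-2.25) + (-2.25)·(-2.25)) / 3 = 20.75/3 = 6.9167
  Sample standard deviations s_i = √(s[i,i]):
  s(X) = √(4.3333) = 2.0817
  s(Y) = √(6.9167) = 2.63

Step 3 — r_{ij} = s_{ij} / (s_i · s_j):
  r[X,X] = 1 (diagonal).
  r[X,Y] = 3.5 / (2.0817 · 2.63) = 3.5 / 5.4747 = 0.6393
  r[Y,Y] = 1 (diagonal).

R is symmetric with unit diagonal. Assembling:

R = [[1, 0.6393],
 [0.6393, 1]]


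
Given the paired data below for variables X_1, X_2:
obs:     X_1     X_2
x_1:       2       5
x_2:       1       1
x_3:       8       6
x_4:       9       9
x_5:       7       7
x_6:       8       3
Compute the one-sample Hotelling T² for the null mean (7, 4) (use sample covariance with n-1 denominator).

Step 1 — sample mean vector:
  mean(X_1) = (2 + 1 + 8 + 9 + 7 + 8) / 6 = 35/6 = 5.8333
  mean(X_2) = (5 + 1 + 6 + 9 + 7 + 3) / 6 = 31/6 = 5.1667
  x̄ = (5.8333, 5.1667),  deviation x̄ - mu_0 = (5.8333, 5.1667) - (7, 4) = (-1.1667, 1.1667).

Step 2 — sample covariance matrix, S[i,j] = (1/(n-1)) · Σ_k (x_{k,i} - mean_i) · (x_{k,j} - mean_j), divisor n-1 = 5:
  S[X_1,X_1] = ((-3.8333)·(-3.8333) + (-4.8333)·(-4.8333) + (2.1667)·(2.1667) + (3.1667)·(3.1667) + (1.1667)·(1.1667) + (2.1667)·(2.1667)) / 5 = 58.8333/5 = 11.7667
  S[X_1,X_2] = ((-3.8333)·(-0.1667) + (-4.8333)·(-4.1667) + (2.1667)·(0.8333) + (3.1667)·(3.8333) + (1.1667)·(1.8333) + (2.1667)·(-2.1667)) / 5 = 32.1667/5 = 6.4333
  S[X_2,X_2] = ((-0.1667)·(-0.1667) + (-4.1667)·(-4.1667) + (0.8333)·(0.8333) + (3.8333)·(3.8333) + (1.8333)·(1.8333) + (-2.1667)·(-2.1667)) / 5 = 40.8333/5 = 8.1667
  S = [[11.7667, 6.4333],
 [6.4333, 8.1667]].

Step 3 — invert S. det(S) = 11.7667·8.1667 - (6.4333)² = 54.7067.
  S^{-1} = (1/det) · [[d, -b], [-b, a]] = [[0.1493, -0.1176],
 [-0.1176, 0.2151]].

Step 4 — quadratic form (x̄ - mu_0)^T · S^{-1} · (x̄ - mu_0):
  S^{-1} · (x̄ - mu_0) = (-0.3114, 0.3881),
  (x̄ - mu_0)^T · [...] = (-1.1667)·(-0.3114) + (1.1667)·(0.3881) = 0.8161.

Step 5 — scale by n: T² = 6 · 0.8161 = 4.8964.

T² ≈ 4.8964


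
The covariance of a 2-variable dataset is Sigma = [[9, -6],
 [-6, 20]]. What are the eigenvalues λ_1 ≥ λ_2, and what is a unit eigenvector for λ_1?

Step 1 — characteristic polynomial of 2×2 Sigma:
  det(Sigma - λI) = λ² - trace · λ + det = 0.
  trace = 9 + 20 = 29, det = 9·20 - (-6)² = 144.
Step 2 — discriminant:
  Δ = trace² - 4·det = 841 - 576 = 265.
Step 3 — eigenvalues:
  λ = (trace ± √Δ)/2 = (29 ± 16.2788)/2,
  λ_1 = 22.6394,  λ_2 = 6.3606.

Step 4 — unit eigenvector for λ_1: solve (Sigma - λ_1 I)v = 0. First row:
  (9 - 22.6394)·v_x + (-6)·v_y = 0, i.e. (-13.6394)·v_x + (-6)·v_y = 0,
  so v ∝ (b, λ_1 - a) = (-6, 13.6394); multiply by -1 so the first entry is positive: u = (6, -13.6394).
  ||u|| = √((6)² + (-13.6394)²) = √(222.0335) ≈ 14.9008,
  v_1 = u/||u|| ≈ (0.4027, -0.9153) (||v_1|| = 1).

λ_1 = 22.6394,  λ_2 = 6.3606;  v_1 ≈ (0.4027, -0.9153)


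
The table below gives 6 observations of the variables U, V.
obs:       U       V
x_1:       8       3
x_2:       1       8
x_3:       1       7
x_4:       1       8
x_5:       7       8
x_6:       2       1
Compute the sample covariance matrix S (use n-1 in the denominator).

Step 1 — column means:
  mean(U) = (8 + 1 + 1 + 1 + 7 + 2) / 6 = 20/6 = 3.3333
  mean(V) = (3 + 8 + 7 + 8 + 8 + 1) / 6 = 35/6 = 5.8333

Step 2 — sample covariance S[i,j] = (1/(n-1)) · Σ_k (x_{k,i} - mean_i) · (x_{k,j} - mean_j), with n-1 = 5.
  S[U,U] = ((4.6667)·(4.6667) + (-2.3333)·(-2.3333) + (-2.3333)·(-2.3333) + (-2.3333)·(-2.3333) + (3.6667)·(3.6667) + (-1.3333)·(-1.3333)) / 5 = 53.3333/5 = 10.6667
  S[U,V] = ((4.6667)·(-2.8333) + (-2.3333)·(2.1667) + (-2.3333)·(1.1667) + (-2.3333)·(2.1667) + (3.6667)·(2.1667) + (-1.3333)·(-4.8333)) / 5 = -11.6667/5 = -2.3333
  S[V,V] = ((-2.8333)·(-2.8333) + (2.1667)·(2.1667) + (1.1667)·(1.1667) + (2.1667)·(2.1667) + (2.1667)·(2.1667) + (-4.8333)·(-4.8333)) / 5 = 46.8333/5 = 9.3667

S is symmetric (S[j,i] = S[i,j]). Assembling:

S = [[10.6667, -2.3333],
 [-2.3333, 9.3667]]


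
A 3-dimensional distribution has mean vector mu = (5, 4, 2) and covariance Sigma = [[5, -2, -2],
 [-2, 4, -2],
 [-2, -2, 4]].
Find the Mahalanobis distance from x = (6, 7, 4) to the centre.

Step 1 — centre the observation: (x - mu) = (1, 3, 2).

Step 2 — invert Sigma (cofactor / det for 3×3, or solve directly):
  Sigma^{-1} = [[1, 1, 1],
 [1, 1.3333, 1.1667],
 [1, 1.1667, 1.3333]].

Step 3 — form the quadratic (x - mu)^T · Sigma^{-1} · (x - mu):
  Sigma^{-1} · (x - mu) = (6, 7.3333, 7.1667).
  (x - mu)^T · [Sigma^{-1} · (x - mu)] = (1)·(6) + (3)·(7.3333) + (2)·(7.1667) = 42.3333.

Step 4 — take square root: d = √(42.3333) ≈ 6.5064.

d(x, mu) = √(42.3333) ≈ 6.5064


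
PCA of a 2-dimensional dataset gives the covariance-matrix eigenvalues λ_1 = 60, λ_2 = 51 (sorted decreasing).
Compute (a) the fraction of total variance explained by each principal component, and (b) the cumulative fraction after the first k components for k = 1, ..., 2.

Step 1 — total variance = trace(Sigma) = Σ λ_i = 60 + 51 = 111.

Step 2 — fraction explained by component i = λ_i / Σ λ:
  PC1: 60/111 = 0.5405
  PC2: 51/111 = 0.4595

Step 3 — cumulative fraction after k components = (λ_1 + ... + λ_k) / Σ λ:
  k = 1: 60/111 = 0.5405
  k = 2: (60 + 51)/111 = 111/111 = 1

Summary (fraction, with percent):

explained: PC1 0.5405 (54.05%), PC2 0.4595 (45.95%);  cumulative: 0.5405, 1


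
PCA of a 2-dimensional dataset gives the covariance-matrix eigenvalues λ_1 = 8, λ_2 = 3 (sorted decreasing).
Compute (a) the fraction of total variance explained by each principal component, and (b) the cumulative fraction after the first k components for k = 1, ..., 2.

Step 1 — total variance = trace(Sigma) = Σ λ_i = 8 + 3 = 11.

Step 2 — fraction explained by component i = λ_i / Σ λ:
  PC1: 8/11 = 0.7273
  PC2: 3/11 = 0.2727

Step 3 — cumulative fraction after k components = (λ_1 + ... + λ_k) / Σ λ:
  k = 1: 8/11 = 0.7273
  k = 2: (8 + 3)/11 = 11/11 = 1

Summary (fraction, with percent):

explained: PC1 0.7273 (72.73%), PC2 0.2727 (27.27%);  cumulative: 0.7273, 1


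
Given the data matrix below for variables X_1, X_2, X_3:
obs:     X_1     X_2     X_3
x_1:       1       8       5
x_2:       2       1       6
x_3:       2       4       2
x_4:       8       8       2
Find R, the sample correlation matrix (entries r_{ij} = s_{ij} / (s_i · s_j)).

Step 1 — column means:
  mean(X_1) = (1 + 2 + 2 + 8) / 4 = 13/4 = 3.25
  mean(X_2) = (8 + 1 + 4 + 8) / 4 = 21/4 = 5.25
  mean(X_3) = (5 + 6 + 2 + 2) / 4 = 15/4 = 3.75

Step 2 — sample variances and covariances s[i,j] = (1/(n-1)) · Σ_k (x_{k,i} - mean_i) · (x_{k,j} - mean_j), with n-1 = 3:
  s[X_1,X_1] = ((-2.25)·(-2.25) + (-1.25)·(-1.25) + (-1.25)·(-1.25) + (4.75)·(4.75)) / 3 = 30.75/3 = 10.25
  s[X_1,X_2] = ((-2.25)·(2.75) + (-1.25)·(-4.25) + (-1.25)·(-1.25) + (4.75)·(2.75)) / 3 = 13.75/3 = 4.5833
  s[X_1,X_3] = ((-2.25)·(1.25) + (-1.25)·(2.25) + (-1.25)·(-1.75) + (4.75)·(-1.75)) / 3 = -11.75/3 = -3.9167
  s[X_2,X_2] = ((2.75)·(2.75) + (-4.25)·(-4.25) + (-1.25)·(-1.25) + (2.75)·(2.75)) / 3 = 34.75/3 = 11.5833
  s[X_2,X_3] = ((2.75)·(1.25) + (-4.25)·(2.25) + (-1.25)·(-1.75) + (2.75)·(-1.75)) / 3 = -8.75/3 = -2.9167
  s[X_3,X_3] = ((1.25)·(1.25) + (2.25)·(2.25) + (-1.75)·(-1.75) + (-1.75)·(-1.75)) / 3 = 12.75/3 = 4.25
  Sample standard deviations s_i = √(s[i,i]):
  s(X_1) = √(10.25) = 3.2016
  s(X_2) = √(11.5833) = 3.4034
  s(X_3) = √(4.25) = 2.0616

Step 3 — r_{ij} = s_{ij} / (s_i · s_j):
  r[X_1,X_1] = 1 (diagonal).
  r[X_1,X_2] = 4.5833 / (3.2016 · 3.4034) = 4.5833 / 10.8963 = 0.4206
  r[X_1,X_3] = -3.9167 / (3.2016 · 2.0616) = -3.9167 / 6.6002 = -0.5934
  r[X_2,X_2] = 1 (diagonal).
  r[X_2,X_3] = -2.9167 / (3.4034 · 2.0616) = -2.9167 / 7.0163 = -0.4157
  r[X_3,X_3] = 1 (diagonal).

R is symmetric with unit diagonal. Assembling:

R = [[1, 0.4206, -0.5934],
 [0.4206, 1, -0.4157],
 [-0.5934, -0.4157, 1]]


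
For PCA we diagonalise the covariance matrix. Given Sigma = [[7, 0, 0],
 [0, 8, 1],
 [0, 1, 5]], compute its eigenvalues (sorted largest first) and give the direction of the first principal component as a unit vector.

Step 1 — characteristic polynomial p(λ) = det(λI - Sigma) = λ³ - tr·λ² + c_1·λ - det, where tr = trace, c_1 = sum of the principal 2×2 minors, det = det(Sigma):
  tr = 7 + 8 + 5 = 20,
  c_1 = (7·8 - (0)²) + (7·5 - (0)²) + (8·5 - (1)²) = 56 + 35 + 39 = 130,
  det = 7·(8·5 - (1)²) - (0)·((0)·5 - (1)·(0)) + (0)·((0)·(1) - 8·(0)) = 7·(39) - (0)·(0) + (0)·(0) = 273.
  So p(λ) = λ³ - 20λ² + 130λ - 273.
Step 2 — look for an integer root (rational root theorem: any rational root is an integer divisor of 273). Testing λ = 7:
  p(7) = 343 - 980 + 910 - 273 = 0  ✓
  Dividing out (λ - 7): p(λ) = (λ - 7)(λ² - 13λ + 39).
Step 3 — remaining eigenvalues from the quadratic λ² - 13λ + 39 = 0:
  Δ = 13² - 4·39 = 169 - 156 = 13,  λ = (13 ± √13)/2 = (13 ± 3.6056)/2 ≈ 8.3028 or 4.6972.
  Sorted: λ_1 = 8.3028,  λ_2 = 7,  λ_3 = 4.6972  (check: sum = 20 = tr ✓).

Step 4 — unit eigenvector for λ_1 ≈ 8.3028: v spans the null space of (Sigma - λ_1 I), whose rows are
  r_1 = (-1.3028, 0, 0),  r_2 = (0, -0.3028, 1),  r_3 = (0, 1, -3.3028).
  v is orthogonal to every row, so take v ∝ r_1 × r_2 = ((0)·(1) - (0)·(-0.3028), (0)·(0) - (-1.3028)·(1), (-1.3028)·(-0.3028) - (0)·(0)) ≈ (0, 1.3028, 0.3944).
  Let u = (0, 1.3028, 0.3944).
  ||u|| = √((0)² + (1.3028)² + (0.3944)²) = √(1.8528) ≈ 1.3612,  v_1 = u/||u|| ≈ (0, 0.9571, 0.2898) (||v_1|| = 1).

λ_1 = 8.3028,  λ_2 = 7,  λ_3 = 4.6972;  v_1 ≈ (0, 0.9571, 0.2898)


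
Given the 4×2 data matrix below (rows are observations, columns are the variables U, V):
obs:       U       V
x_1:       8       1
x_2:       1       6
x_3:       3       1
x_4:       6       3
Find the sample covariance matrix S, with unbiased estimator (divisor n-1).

Step 1 — column means:
  mean(U) = (8 + 1 + 3 + 6) / 4 = 18/4 = 4.5
  mean(V) = (1 + 6 + 1 + 3) / 4 = 11/4 = 2.75

Step 2 — sample covariance S[i,j] = (1/(n-1)) · Σ_k (x_{k,i} - mean_i) · (x_{k,j} - mean_j), with n-1 = 3.
  S[U,U] = ((3.5)·(3.5) + (-3.5)·(-3.5) + (-1.5)·(-1.5) + (1.5)·(1.5)) / 3 = 29/3 = 9.6667
  S[U,V] = ((3.5)·(-1.75) + (-3.5)·(3.25) + (-1.5)·(-1.75) + (1.5)·(0.25)) / 3 = -14.5/3 = -4.8333
  S[V,V] = ((-1.75)·(-1.75) + (3.25)·(3.25) + (-1.75)·(-1.75) + (0.25)·(0.25)) / 3 = 16.75/3 = 5.5833

S is symmetric (S[j,i] = S[i,j]). Assembling:

S = [[9.6667, -4.8333],
 [-4.8333, 5.5833]]


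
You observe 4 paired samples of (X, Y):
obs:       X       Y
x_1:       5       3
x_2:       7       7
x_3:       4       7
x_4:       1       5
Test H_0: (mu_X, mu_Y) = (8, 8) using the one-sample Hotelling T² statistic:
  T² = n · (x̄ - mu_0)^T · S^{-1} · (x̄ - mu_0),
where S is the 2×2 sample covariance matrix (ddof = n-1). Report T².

Step 1 — sample mean vector:
  mean(X) = (5 + 7 + 4 + 1) / 4 = 17/4 = 4.25
  mean(Y) = (3 + 7 + 7 + 5) / 4 = 22/4 = 5.5
  x̄ = (4.25, 5.5),  deviation x̄ - mu_0 = (4.25, 5.5) - (8, 8) = (-3.75, -2.5).

Step 2 — sample covariance matrix, S[i,j] = (1/(n-1)) · Σ_k (x_{k,i} - mean_i) · (x_{k,j} - mean_j), divisor n-1 = 3:
  S[X,X] = ((0.75)·(0.75) + (2.75)·(2.75) + (-0.25)·(-0.25) + (-3.25)·(-3.25)) / 3 = 18.75/3 = 6.25
  S[X,Y] = ((0.75)·(-2.5) + (2.75)·(1.5) + (-0.25)·(1.5) + (-3.25)·(-0.5)) / 3 = 3.5/3 = 1.1667
  S[Y,Y] = ((-2.5)·(-2.5) + (1.5)·(1.5) + (1.5)·(1.5) + (-0.5)·(-0.5)) / 3 = 11/3 = 3.6667
  S = [[6.25, 1.1667],
 [1.1667, 3.6667]].

Step 3 — invert S. det(S) = 6.25·3.6667 - (1.1667)² = 21.5556.
  S^{-1} = (1/det) · [[d, -b], [-b, a]] = [[0.1701, -0.0541],
 [-0.0541, 0.2899]].

Step 4 — quadratic form (x̄ - mu_0)^T · S^{-1} · (x̄ - mu_0):
  S^{-1} · (x̄ - mu_0) = (-0.5026, -0.5219),
  (x̄ - mu_0)^T · [...] = (-3.75)·(-0.5026) + (-2.5)·(-0.5219) = 3.1894.

Step 5 — scale by n: T² = 4 · 3.1894 = 12.7577.

T² ≈ 12.7577


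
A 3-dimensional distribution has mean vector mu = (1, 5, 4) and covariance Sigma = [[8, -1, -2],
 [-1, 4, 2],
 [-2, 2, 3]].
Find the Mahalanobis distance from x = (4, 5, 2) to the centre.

Step 1 — centre the observation: (x - mu) = (3, 0, -2).

Step 2 — invert Sigma (cofactor / det for 3×3, or solve directly):
  Sigma^{-1} = [[0.1509, -0.0189, 0.1132],
 [-0.0189, 0.3774, -0.2642],
 [0.1132, -0.2642, 0.5849]].

Step 3 — form the quadratic (x - mu)^T · Sigma^{-1} · (x - mu):
  Sigma^{-1} · (x - mu) = (0.2264, 0.4717, -0.8302).
  (x - mu)^T · [Sigma^{-1} · (x - mu)] = (3)·(0.2264) + (0)·(0.4717) + (-2)·(-0.8302) = 2.3396.

Step 4 — take square root: d = √(2.3396) ≈ 1.5296.

d(x, mu) = √(2.3396) ≈ 1.5296


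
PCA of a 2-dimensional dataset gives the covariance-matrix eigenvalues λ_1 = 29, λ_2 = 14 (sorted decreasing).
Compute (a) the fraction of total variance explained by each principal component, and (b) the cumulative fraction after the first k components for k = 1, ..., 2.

Step 1 — total variance = trace(Sigma) = Σ λ_i = 29 + 14 = 43.

Step 2 — fraction explained by component i = λ_i / Σ λ:
  PC1: 29/43 = 0.6744
  PC2: 14/43 = 0.3256

Step 3 — cumulative fraction after k components = (λ_1 + ... + λ_k) / Σ λ:
  k = 1: 29/43 = 0.6744
  k = 2: (29 + 14)/43 = 43/43 = 1

Summary (fraction, with percent):

explained: PC1 0.6744 (67.44%), PC2 0.3256 (32.56%);  cumulative: 0.6744, 1


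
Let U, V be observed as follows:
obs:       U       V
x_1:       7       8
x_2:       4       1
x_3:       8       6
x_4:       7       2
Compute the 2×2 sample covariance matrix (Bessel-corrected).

Step 1 — column means:
  mean(U) = (7 + 4 + 8 + 7) / 4 = 26/4 = 6.5
  mean(V) = (8 + 1 + 6 + 2) / 4 = 17/4 = 4.25

Step 2 — sample covariance S[i,j] = (1/(n-1)) · Σ_k (x_{k,i} - mean_i) · (x_{k,j} - mean_j), with n-1 = 3.
  S[U,U] = ((0.5)·(0.5) + (-2.5)·(-2.5) + (1.5)·(1.5) + (0.5)·(0.5)) / 3 = 9/3 = 3
  S[U,V] = ((0.5)·(3.75) + (-2.5)·(-3.25) + (1.5)·(1.75) + (0.5)·(-2.25)) / 3 = 11.5/3 = 3.8333
  S[V,V] = ((3.75)·(3.75) + (-3.25)·(-3.25) + (1.75)·(1.75) + (-2.25)·(-2.25)) / 3 = 32.75/3 = 10.9167

S is symmetric (S[j,i] = S[i,j]). Assembling:

S = [[3, 3.8333],
 [3.8333, 10.9167]]


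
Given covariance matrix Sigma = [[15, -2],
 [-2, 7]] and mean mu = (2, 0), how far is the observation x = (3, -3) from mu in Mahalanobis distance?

Step 1 — centre the observation: (x - mu) = (1, -3).

Step 2 — invert Sigma. det(Sigma) = 15·7 - (-2)² = 101.
  Sigma^{-1} = (1/det) · [[d, -b], [-b, a]] = [[0.0693, 0.0198],
 [0.0198, 0.1485]].

Step 3 — form the quadratic (x - mu)^T · Sigma^{-1} · (x - mu):
  Sigma^{-1} · (x - mu) = (0.0099, -0.4257).
  (x - mu)^T · [Sigma^{-1} · (x - mu)] = (1)·(0.0099) + (-3)·(-0.4257) = 1.2871.

Step 4 — take square root: d = √(1.2871) ≈ 1.1345.

d(x, mu) = √(1.2871) ≈ 1.1345


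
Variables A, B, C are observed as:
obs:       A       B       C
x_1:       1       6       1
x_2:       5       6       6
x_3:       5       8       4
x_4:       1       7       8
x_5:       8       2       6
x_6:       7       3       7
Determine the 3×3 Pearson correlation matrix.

Step 1 — column means:
  mean(A) = (1 + 5 + 5 + 1 + 8 + 7) / 6 = 27/6 = 4.5
  mean(B) = (6 + 6 + 8 + 7 + 2 + 3) / 6 = 32/6 = 5.3333
  mean(C) = (1 + 6 + 4 + 8 + 6 + 7) / 6 = 32/6 = 5.3333

Step 2 — sample variances and covariances s[i,j] = (1/(n-1)) · Σ_k (x_{k,i} - mean_i) · (x_{k,j} - mean_j), with n-1 = 5:
  s[A,A] = ((-3.5)·(-3.5) + (0.5)·(0.5) + (0.5)·(0.5) + (-3.5)·(-3.5) + (3.5)·(3.5) + (2.5)·(2.5)) / 5 = 43.5/5 = 8.7
  s[A,B] = ((-3.5)·(0.6667) + (0.5)·(0.6667) + (0.5)·(2.6667) + (-3.5)·(1.6667) + (3.5)·(-3.3333) + (2.5)·(-2.3333)) / 5 = -24/5 = -4.8
  s[A,C] = ((-3.5)·(-4.3333) + (0.5)·(0.6667) + (0.5)·(-1.3333) + (-3.5)·(2.6667) + (3.5)·(0.6667) + (2.5)·(1.6667)) / 5 = 12/5 = 2.4
  s[B,B] = ((0.6667)·(0.6667) + (0.6667)·(0.6667) + (2.6667)·(2.6667) + (1.6667)·(1.6667) + (-3.3333)·(-3.3333) + (-2.3333)·(-2.3333)) / 5 = 27.3333/5 = 5.4667
  s[B,C] = ((0.6667)·(-4.3333) + (0.6667)·(0.6667) + (2.6667)·(-1.3333) + (1.6667)·(2.6667) + (-3.3333)·(0.6667) + (-2.3333)·(1.6667)) / 5 = -7.6667/5 = -1.5333
  s[C,C] = ((-4.3333)·(-4.3333) + (0.6667)·(0.6667) + (-1.3333)·(-1.3333) + (2.6667)·(2.6667) + (0.6667)·(0.6667) + (1.6667)·(1.6667)) / 5 = 31.3333/5 = 6.2667
  Sample standard deviations s_i = √(s[i,i]):
  s(A) = √(8.7) = 2.9496
  s(B) = √(5.4667) = 2.3381
  s(C) = √(6.2667) = 2.5033

Step 3 — r_{ij} = s_{ij} / (s_i · s_j):
  r[A,A] = 1 (diagonal).
  r[A,B] = -4.8 / (2.9496 · 2.3381) = -4.8 / 6.8964 = -0.696
  r[A,C] = 2.4 / (2.9496 · 2.5033) = 2.4 / 7.3838 = 0.325
  r[B,B] = 1 (diagonal).
  r[B,C] = -1.5333 / (2.3381 · 2.5033) = -1.5333 / 5.853 = -0.262
  r[C,C] = 1 (diagonal).

R is symmetric with unit diagonal. Assembling:

R = [[1, -0.696, 0.325],
 [-0.696, 1, -0.262],
 [0.325, -0.262, 1]]


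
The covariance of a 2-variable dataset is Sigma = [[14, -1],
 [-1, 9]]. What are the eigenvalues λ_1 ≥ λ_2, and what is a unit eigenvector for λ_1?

Step 1 — characteristic polynomial of 2×2 Sigma:
  det(Sigma - λI) = λ² - trace · λ + det = 0.
  trace = 14 + 9 = 23, det = 14·9 - (-1)² = 125.
Step 2 — discriminant:
  Δ = trace² - 4·det = 529 - 500 = 29.
Step 3 — eigenvalues:
  λ = (trace ± √Δ)/2 = (23 ± 5.3852)/2,
  λ_1 = 14.1926,  λ_2 = 8.8074.

Step 4 — unit eigenvector for λ_1: solve (Sigma - λ_1 I)v = 0. First row:
  (14 - 14.1926)·v_x + (-1)·v_y = 0, i.e. (-0.1926)·v_x + (-1)·v_y = 0,
  so v ∝ (b, λ_1 - a) = (-1, 0.1926); multiply by -1 so the first entry is positive: u = (1, -0.1926).
  ||u|| = √((1)² + (-0.1926)²) = √(1.0371) ≈ 1.0184,
  v_1 = u/||u|| ≈ (0.982, -0.1891) (||v_1|| = 1).

λ_1 = 14.1926,  λ_2 = 8.8074;  v_1 ≈ (0.982, -0.1891)


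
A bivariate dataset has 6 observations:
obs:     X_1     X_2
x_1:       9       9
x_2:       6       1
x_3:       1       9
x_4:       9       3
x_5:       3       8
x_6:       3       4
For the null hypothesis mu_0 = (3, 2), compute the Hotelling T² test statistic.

Step 1 — sample mean vector:
  mean(X_1) = (9 + 6 + 1 + 9 + 3 + 3) / 6 = 31/6 = 5.1667
  mean(X_2) = (9 + 1 + 9 + 3 + 8 + 4) / 6 = 34/6 = 5.6667
  x̄ = (5.1667, 5.6667),  deviation x̄ - mu_0 = (5.1667, 5.6667) - (3, 2) = (2.1667, 3.6667).

Step 2 — sample covariance matrix, S[i,j] = (1/(n-1)) · Σ_k (x_{k,i} - mean_i) · (x_{k,j} - mean_j), divisor n-1 = 5:
  S[X_1,X_1] = ((3.8333)·(3.8333) + (0.8333)·(0.8333) + (-4.1667)·(-4.1667) + (3.8333)·(3.8333) + (-2.1667)·(-2.1667) + (-2.1667)·(-2.1667)) / 5 = 56.8333/5 = 11.3667
  S[X_1,X_2] = ((3.8333)·(3.3333) + (0.8333)·(-4.6667) + (-4.1667)·(3.3333) + (3.8333)·(-2.6667) + (-2.1667)·(2.3333) + (-2.1667)·(-1.6667)) / 5 = -16.6667/5 = -3.3333
  S[X_2,X_2] = ((3.3333)·(3.3333) + (-4.6667)·(-4.6667) + (3.3333)·(3.3333) + (-2.6667)·(-2.6667) + (2.3333)·(2.3333) + (-1.6667)·(-1.6667)) / 5 = 59.3333/5 = 11.8667
  S = [[11.3667, -3.3333],
 [-3.3333, 11.8667]].

Step 3 — invert S. det(S) = 11.3667·11.8667 - (-3.3333)² = 123.7733.
  S^{-1} = (1/det) · [[d, -b], [-b, a]] = [[0.0959, 0.0269],
 [0.0269, 0.0918]].

Step 4 — quadratic form (x̄ - mu_0)^T · S^{-1} · (x̄ - mu_0):
  S^{-1} · (x̄ - mu_0) = (0.3065, 0.3951),
  (x̄ - mu_0)^T · [...] = (2.1667)·(0.3065) + (3.6667)·(0.3951) = 2.1126.

Step 5 — scale by n: T² = 6 · 2.1126 = 12.6759.

T² ≈ 12.6759


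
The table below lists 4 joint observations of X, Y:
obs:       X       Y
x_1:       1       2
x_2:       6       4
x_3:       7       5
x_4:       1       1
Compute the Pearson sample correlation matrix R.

Step 1 — column means:
  mean(X) = (1 + 6 + 7 + 1) / 4 = 15/4 = 3.75
  mean(Y) = (2 + 4 + 5 + 1) / 4 = 12/4 = 3

Step 2 — sample variances and covariances s[i,j] = (1/(n-1)) · Σ_k (x_{k,i} - mean_i) · (x_{k,j} - mean_j), with n-1 = 3:
  s[X,X] = ((-2.75)·(-2.75) + (2.25)·(2.25) + (3.25)·(3.25) + (-2.75)·(-2.75)) / 3 = 30.75/3 = 10.25
  s[X,Y] = ((-2.75)·(-1) + (2.25)·(1) + (3.25)·(2) + (-2.75)·(-2)) / 3 = 17/3 = 5.6667
  s[Y,Y] = ((-1)·(-1) + (1)·(1) + (2)·(2) + (-2)·(-2)) / 3 = 10/3 = 3.3333
  Sample standard deviations s_i = √(s[i,i]):
  s(X) = √(10.25) = 3.2016
  s(Y) = √(3.3333) = 1.8257

Step 3 — r_{ij} = s_{ij} / (s_i · s_j):
  r[X,X] = 1 (diagonal).
  r[X,Y] = 5.6667 / (3.2016 · 1.8257) = 5.6667 / 5.8452 = 0.9695
  r[Y,Y] = 1 (diagonal).

R is symmetric with unit diagonal. Assembling:

R = [[1, 0.9695],
 [0.9695, 1]]


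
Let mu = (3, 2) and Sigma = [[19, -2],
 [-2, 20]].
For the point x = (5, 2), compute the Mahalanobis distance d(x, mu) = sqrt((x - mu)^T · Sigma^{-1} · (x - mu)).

Step 1 — centre the observation: (x - mu) = (2, 0).

Step 2 — invert Sigma. det(Sigma) = 19·20 - (-2)² = 376.
  Sigma^{-1} = (1/det) · [[d, -b], [-b, a]] = [[0.0532, 0.0053],
 [0.0053, 0.0505]].

Step 3 — form the quadratic (x - mu)^T · Sigma^{-1} · (x - mu):
  Sigma^{-1} · (x - mu) = (0.1064, 0.0106).
  (x - mu)^T · [Sigma^{-1} · (x - mu)] = (2)·(0.1064) + (0)·(0.0106) = 0.2128.

Step 4 — take square root: d = √(0.2128) ≈ 0.4613.

d(x, mu) = √(0.2128) ≈ 0.4613


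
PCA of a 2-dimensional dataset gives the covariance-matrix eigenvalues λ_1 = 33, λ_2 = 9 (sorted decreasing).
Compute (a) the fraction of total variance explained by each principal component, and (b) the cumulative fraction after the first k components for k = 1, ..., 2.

Step 1 — total variance = trace(Sigma) = Σ λ_i = 33 + 9 = 42.

Step 2 — fraction explained by component i = λ_i / Σ λ:
  PC1: 33/42 = 0.7857
  PC2: 9/42 = 0.2143

Step 3 — cumulative fraction after k components = (λ_1 + ... + λ_k) / Σ λ:
  k = 1: 33/42 = 0.7857
  k = 2: (33 + 9)/42 = 42/42 = 1

Summary (fraction, with percent):

explained: PC1 0.7857 (78.57%), PC2 0.2143 (21.43%);  cumulative: 0.7857, 1


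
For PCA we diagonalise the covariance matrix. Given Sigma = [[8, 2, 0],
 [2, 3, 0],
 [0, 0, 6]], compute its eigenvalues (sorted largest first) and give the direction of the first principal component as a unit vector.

Step 1 — characteristic polynomial p(λ) = det(λI - Sigma) = λ³ - tr·λ² + c_1·λ - det, where tr = trace, c_1 = sum of the principal 2×2 minors, det = det(Sigma):
  tr = 8 + 3 + 6 = 17,
  c_1 = (8·3 - (2)²) + (8·6 - (0)²) + (3·6 - (0)²) = 20 + 48 + 18 = 86,
  det = 8·(3·6 - (0)²) - (2)·((2)·6 - (0)·(0)) + (0)·((2)·(0) - 3·(0)) = 8·(18) - (2)·(12) + (0)·(0) = 120.
  So p(λ) = λ³ - 17λ² + 86λ - 120.
Step 2 — look for an integer root (rational root theorem: any rational root is an integer divisor of 120). Testing λ = 6:
  p(6) = 216 - 612 + 516 - 120 = 0  ✓
  Dividing out (λ - 6): p(λ) = (λ - 6)(λ² - 11λ + 20).
Step 3 — remaining eigenvalues from the quadratic λ² - 11λ + 20 = 0:
  Δ = 11² - 4·20 = 121 - 80 = 41,  λ = (11 ± √41)/2 = (11 ± 6.4031)/2 ≈ 8.7016 or 2.2984.
  Sorted: λ_1 = 8.7016,  λ_2 = 6,  λ_3 = 2.2984  (check: sum = 17 = tr ✓).

Step 4 — unit eigenvector for λ_1 ≈ 8.7016: v spans the null space of (Sigma - λ_1 I), whose rows are
  r_1 = (-0.7016, 2, 0),  r_2 = (2, -5.7016, 0),  r_3 = (0, 0, -2.7016).
  v is orthogonal to every row, so take v ∝ r_1 × r_3 = ((2)·(-2.7016) - (0)·(0), (0)·(0) - (-0.7016)·(-2.7016), (-0.7016)·(0) - (2)·(0)) ≈ (-5.4031, -1.8953, 0).
  Rescale (multiply by -1 so the first nonzero entry is positive): u = (5.4031, 1.8953, 0).
  ||u|| = √((5.4031)² + (1.8953)² + (0)²) = √(32.786) ≈ 5.7259,  v_1 = u/||u|| ≈ (0.9436, 0.331, 0) (||v_1|| = 1).

λ_1 = 8.7016,  λ_2 = 6,  λ_3 = 2.2984;  v_1 ≈ (0.9436, 0.331, 0)


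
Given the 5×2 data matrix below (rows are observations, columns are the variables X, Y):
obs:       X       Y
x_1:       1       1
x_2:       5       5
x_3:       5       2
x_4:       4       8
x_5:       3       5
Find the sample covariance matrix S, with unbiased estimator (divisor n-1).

Step 1 — column means:
  mean(X) = (1 + 5 + 5 + 4 + 3) / 5 = 18/5 = 3.6
  mean(Y) = (1 + 5 + 2 + 8 + 5) / 5 = 21/5 = 4.2

Step 2 — sample covariance S[i,j] = (1/(n-1)) · Σ_k (x_{k,i} - mean_i) · (x_{k,j} - mean_j), with n-1 = 4.
  S[X,X] = ((-2.6)·(-2.6) + (1.4)·(1.4) + (1.4)·(1.4) + (0.4)·(0.4) + (-0.6)·(-0.6)) / 4 = 11.2/4 = 2.8
  S[X,Y] = ((-2.6)·(-3.2) + (1.4)·(0.8) + (1.4)·(-2.2) + (0.4)·(3.8) + (-0.6)·(0.8)) / 4 = 7.4/4 = 1.85
  S[Y,Y] = ((-3.2)·(-3.2) + (0.8)·(0.8) + (-2.2)·(-2.2) + (3.8)·(3.8) + (0.8)·(0.8)) / 4 = 30.8/4 = 7.7

S is symmetric (S[j,i] = S[i,j]). Assembling:

S = [[2.8, 1.85],
 [1.85, 7.7]]


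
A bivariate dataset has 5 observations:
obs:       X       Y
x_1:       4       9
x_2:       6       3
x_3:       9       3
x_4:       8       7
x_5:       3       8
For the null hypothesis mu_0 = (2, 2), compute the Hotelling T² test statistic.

Step 1 — sample mean vector:
  mean(X) = (4 + 6 + 9 + 8 + 3) / 5 = 30/5 = 6
  mean(Y) = (9 + 3 + 3 + 7 + 8) / 5 = 30/5 = 6
  x̄ = (6, 6),  deviation x̄ - mu_0 = (6, 6) - (2, 2) = (4, 4).

Step 2 — sample covariance matrix, S[i,j] = (1/(n-1)) · Σ_k (x_{k,i} - mean_i) · (x_{k,j} - mean_j), divisor n-1 = 4:
  S[X,X] = ((-2)·(-2) + (0)·(0) + (3)·(3) + (2)·(2) + (-3)·(-3)) / 4 = 26/4 = 6.5
  S[X,Y] = ((-2)·(3) + (0)·(-3) + (3)·(-3) + (2)·(1) + (-3)·(2)) / 4 = -19/4 = -4.75
  S[Y,Y] = ((3)·(3) + (-3)·(-3) + (-3)·(-3) + (1)·(1) + (2)·(2)) / 4 = 32/4 = 8
  S = [[6.5, -4.75],
 [-4.75, 8]].

Step 3 — invert S. det(S) = 6.5·8 - (-4.75)² = 29.4375.
  S^{-1} = (1/det) · [[d, -b], [-b, a]] = [[0.2718, 0.1614],
 [0.1614, 0.2208]].

Step 4 — quadratic form (x̄ - mu_0)^T · S^{-1} · (x̄ - mu_0):
  S^{-1} · (x̄ - mu_0) = (1.7325, 1.5287),
  (x̄ - mu_0)^T · [...] = (4)·(1.7325) + (4)·(1.5287) = 13.0446.

Step 5 — scale by n: T² = 5 · 13.0446 = 65.2229.

T² ≈ 65.2229


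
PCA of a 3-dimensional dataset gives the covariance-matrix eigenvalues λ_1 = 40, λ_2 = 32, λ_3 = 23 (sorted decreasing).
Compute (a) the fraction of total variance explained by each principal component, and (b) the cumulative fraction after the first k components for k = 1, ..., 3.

Step 1 — total variance = trace(Sigma) = Σ λ_i = 40 + 32 + 23 = 95.

Step 2 — fraction explained by component i = λ_i / Σ λ:
  PC1: 40/95 = 0.4211
  PC2: 32/95 = 0.3368
  PC3: 23/95 = 0.2421

Step 3 — cumulative fraction after k components = (λ_1 + ... + λ_k) / Σ λ:
  k = 1: 40/95 = 0.4211
  k = 2: (40 + 32)/95 = 72/95 = 0.7579
  k = 3: (40 + 32 + 23)/95 = 95/95 = 1

Summary (fraction, with percent):

explained: PC1 0.4211 (42.11%), PC2 0.3368 (33.68%), PC3 0.2421 (24.21%);  cumulative: 0.4211, 0.7579, 1


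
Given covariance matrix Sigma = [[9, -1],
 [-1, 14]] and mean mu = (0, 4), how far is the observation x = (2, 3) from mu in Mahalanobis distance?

Step 1 — centre the observation: (x - mu) = (2, -1).

Step 2 — invert Sigma. det(Sigma) = 9·14 - (-1)² = 125.
  Sigma^{-1} = (1/det) · [[d, -b], [-b, a]] = [[0.112, 0.008],
 [0.008, 0.072]].

Step 3 — form the quadratic (x - mu)^T · Sigma^{-1} · (x - mu):
  Sigma^{-1} · (x - mu) = (0.216, -0.056).
  (x - mu)^T · [Sigma^{-1} · (x - mu)] = (2)·(0.216) + (-1)·(-0.056) = 0.488.

Step 4 — take square root: d = √(0.488) ≈ 0.6986.

d(x, mu) = √(0.488) ≈ 0.6986


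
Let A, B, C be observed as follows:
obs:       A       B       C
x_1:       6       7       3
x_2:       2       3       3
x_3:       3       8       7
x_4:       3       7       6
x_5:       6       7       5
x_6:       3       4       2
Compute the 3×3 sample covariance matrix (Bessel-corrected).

Step 1 — column means:
  mean(A) = (6 + 2 + 3 + 3 + 6 + 3) / 6 = 23/6 = 3.8333
  mean(B) = (7 + 3 + 8 + 7 + 7 + 4) / 6 = 36/6 = 6
  mean(C) = (3 + 3 + 7 + 6 + 5 + 2) / 6 = 26/6 = 4.3333

Step 2 — sample covariance S[i,j] = (1/(n-1)) · Σ_k (x_{k,i} - mean_i) · (x_{k,j} - mean_j), with n-1 = 5.
  S[A,A] = ((2.1667)·(2.1667) + (-1.8333)·(-1.8333) + (-0.8333)·(-0.8333) + (-0.8333)·(-0.8333) + (2.1667)·(2.1667) + (-0.8333)·(-0.8333)) / 5 = 14.8333/5 = 2.9667
  S[A,B] = ((2.1667)·(1) + (-1.8333)·(-3) + (-0.8333)·(2) + (-0.8333)·(1) + (2.1667)·(1) + (-0.8333)·(-2)) / 5 = 9/5 = 1.8
  S[A,C] = ((2.1667)·(-1.3333) + (-1.8333)·(-1.3333) + (-0.8333)·(2.6667) + (-0.8333)·(1.6667) + (2.1667)·(0.6667) + (-0.8333)·(-2.3333)) / 5 = -0.6667/5 = -0.1333
  S[B,B] = ((1)·(1) + (-3)·(-3) + (2)·(2) + (1)·(1) + (1)·(1) + (-2)·(-2)) / 5 = 20/5 = 4
  S[B,C] = ((1)·(-1.3333) + (-3)·(-1.3333) + (2)·(2.6667) + (1)·(1.6667) + (1)·(0.6667) + (-2)·(-2.3333)) / 5 = 15/5 = 3
  S[C,C] = ((-1.3333)·(-1.3333) + (-1.3333)·(-1.3333) + (2.6667)·(2.6667) + (1.6667)·(1.6667) + (0.6667)·(0.6667) + (-2.3333)·(-2.3333)) / 5 = 19.3333/5 = 3.8667

S is symmetric (S[j,i] = S[i,j]). Assembling:

S = [[2.9667, 1.8, -0.1333],
 [1.8, 4, 3],
 [-0.1333, 3, 3.8667]]


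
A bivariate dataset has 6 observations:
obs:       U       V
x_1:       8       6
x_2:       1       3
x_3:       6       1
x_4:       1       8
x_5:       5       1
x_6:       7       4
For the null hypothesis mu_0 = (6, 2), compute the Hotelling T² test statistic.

Step 1 — sample mean vector:
  mean(U) = (8 + 1 + 6 + 1 + 5 + 7) / 6 = 28/6 = 4.6667
  mean(V) = (6 + 3 + 1 + 8 + 1 + 4) / 6 = 23/6 = 3.8333
  x̄ = (4.6667, 3.8333),  deviation x̄ - mu_0 = (4.6667, 3.8333) - (6, 2) = (-1.3333, 1.8333).

Step 2 — sample covariance matrix, S[i,j] = (1/(n-1)) · Σ_k (x_{k,i} - mean_i) · (x_{k,j} - mean_j), divisor n-1 = 5:
  S[U,U] = ((3.3333)·(3.3333) + (-3.6667)·(-3.6667) + (1.3333)·(1.3333) + (-3.6667)·(-3.6667) + (0.3333)·(0.3333) + (2.3333)·(2.3333)) / 5 = 45.3333/5 = 9.0667
  S[U,V] = ((3.3333)·(2.1667) + (-3.6667)·(-0.8333) + (1.3333)·(-2.8333) + (-3.6667)·(4.1667) + (0.3333)·(-2.8333) + (2.3333)·(0.1667)) / 5 = -9.3333/5 = -1.8667
  S[V,V] = ((2.1667)·(2.1667) + (-0.8333)·(-0.8333) + (-2.8333)·(-2.8333) + (4.1667)·(4.1667) + (-2.8333)·(-2.8333) + (0.1667)·(0.1667)) / 5 = 38.8333/5 = 7.7667
  S = [[9.0667, -1.8667],
 [-1.8667, 7.7667]].

Step 3 — invert S. det(S) = 9.0667·7.7667 - (-1.8667)² = 66.9333.
  S^{-1} = (1/det) · [[d, -b], [-b, a]] = [[0.116, 0.0279],
 [0.0279, 0.1355]].

Step 4 — quadratic form (x̄ - mu_0)^T · S^{-1} · (x̄ - mu_0):
  S^{-1} · (x̄ - mu_0) = (-0.1036, 0.2112),
  (x̄ - mu_0)^T · [...] = (-1.3333)·(-0.1036) + (1.8333)·(0.2112) = 0.5252.

Step 5 — scale by n: T² = 6 · 0.5252 = 3.1514.

T² ≈ 3.1514
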